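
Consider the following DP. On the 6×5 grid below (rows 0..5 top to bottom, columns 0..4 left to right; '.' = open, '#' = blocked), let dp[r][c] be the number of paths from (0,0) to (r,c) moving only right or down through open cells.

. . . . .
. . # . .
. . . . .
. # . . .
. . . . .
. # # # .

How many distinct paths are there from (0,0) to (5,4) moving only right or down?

r\c   0   1   2   3   4
  0   1   1   1   1   1
  1   1   2   0   1   2
  2   1   3   3   4   6
  3   1   0   3   7  13
  4   1   1   4  11  24
  5   1   0   0   0  24

24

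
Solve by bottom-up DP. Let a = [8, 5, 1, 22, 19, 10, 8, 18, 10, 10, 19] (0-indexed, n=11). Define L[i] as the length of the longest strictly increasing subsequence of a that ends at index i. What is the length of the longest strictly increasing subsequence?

4

   i    0    1    2    3    4    5    6    7    8    9   10
a[i]    8    5    1   22   19   10    8   18   10   10   19
L[i]    1    1    1    2    2    2    2    3    3    3    4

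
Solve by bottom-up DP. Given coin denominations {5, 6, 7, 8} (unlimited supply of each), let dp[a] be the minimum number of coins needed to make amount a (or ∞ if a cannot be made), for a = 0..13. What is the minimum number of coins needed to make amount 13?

2

 a  0  1  2  3  4  5  6  7  8  9 10 11 12 13
dp  0  -  -  -  -  1  1  1  1  -  2  2  2  2
(- denotes ∞ / unreachable)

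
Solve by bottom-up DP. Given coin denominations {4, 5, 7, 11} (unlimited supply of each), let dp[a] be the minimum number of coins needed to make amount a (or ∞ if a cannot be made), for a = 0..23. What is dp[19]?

 a  0  1  2  3  4  5  6  7  8  9 10 11 12 13 14 15 16 17 18 19 20 21 22 23
dp  0  -  -  -  1  1  -  1  2  2  2  1  2  3  2  2  2  3  2  3  3  3  2  3
(- denotes ∞ / unreachable)

3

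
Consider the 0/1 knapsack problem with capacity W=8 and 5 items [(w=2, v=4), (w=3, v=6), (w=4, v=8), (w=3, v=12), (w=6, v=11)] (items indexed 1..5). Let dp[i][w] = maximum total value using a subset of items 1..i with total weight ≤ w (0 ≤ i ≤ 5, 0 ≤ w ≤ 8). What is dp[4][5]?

i\w   0   1   2   3   4   5   6   7   8
  0   0   0   0   0   0   0   0   0   0
  1   0   0   4   4   4   4   4   4   4
  2   0   0   4   6   6  10  10  10  10
  3   0   0   4   6   8  10  12  14  14
  4   0   0   4  12  12  16  18  20  22
  5   0   0   4  12  12  16  18  20  22

16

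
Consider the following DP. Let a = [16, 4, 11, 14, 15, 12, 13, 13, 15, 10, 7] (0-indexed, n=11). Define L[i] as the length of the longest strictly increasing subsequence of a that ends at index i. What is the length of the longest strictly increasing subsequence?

5

   i    0    1    2    3    4    5    6    7    8    9   10
a[i]   16    4   11   14   15   12   13   13   15   10    7
L[i]    1    1    2    3    4    3    4    4    5    2    2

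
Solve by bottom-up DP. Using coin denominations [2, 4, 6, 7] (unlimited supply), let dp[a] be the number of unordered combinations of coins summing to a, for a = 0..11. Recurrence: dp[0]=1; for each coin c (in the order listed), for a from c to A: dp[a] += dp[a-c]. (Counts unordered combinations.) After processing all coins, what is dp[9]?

after  coin     0     1     2     3     4     5     6     7     8     9    10    11
          2     1     0     1     0     1     0     1     0     1     0     1     0
          4     1     0     1     0     2     0     2     0     3     0     3     0
          6     1     0     1     0     2     0     3     0     4     0     5     0
          7     1     0     1     0     2     0     3     1     4     1     5     2

1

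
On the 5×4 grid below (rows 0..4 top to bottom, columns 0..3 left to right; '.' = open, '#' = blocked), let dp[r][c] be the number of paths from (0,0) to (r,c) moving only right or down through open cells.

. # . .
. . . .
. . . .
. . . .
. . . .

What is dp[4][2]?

10

r\c   0   1   2   3
  0   1   0   0   0
  1   1   1   1   1
  2   1   2   3   4
  3   1   3   6  10
  4   1   4  10  20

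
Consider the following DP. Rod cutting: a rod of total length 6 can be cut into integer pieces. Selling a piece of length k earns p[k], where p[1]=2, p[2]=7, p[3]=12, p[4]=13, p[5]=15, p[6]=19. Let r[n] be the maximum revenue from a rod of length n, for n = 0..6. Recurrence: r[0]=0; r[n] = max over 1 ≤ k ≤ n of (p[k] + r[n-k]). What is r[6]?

   n    0    1    2    3    4    5    6
r[n]    0    2    7   12   14   19   24

24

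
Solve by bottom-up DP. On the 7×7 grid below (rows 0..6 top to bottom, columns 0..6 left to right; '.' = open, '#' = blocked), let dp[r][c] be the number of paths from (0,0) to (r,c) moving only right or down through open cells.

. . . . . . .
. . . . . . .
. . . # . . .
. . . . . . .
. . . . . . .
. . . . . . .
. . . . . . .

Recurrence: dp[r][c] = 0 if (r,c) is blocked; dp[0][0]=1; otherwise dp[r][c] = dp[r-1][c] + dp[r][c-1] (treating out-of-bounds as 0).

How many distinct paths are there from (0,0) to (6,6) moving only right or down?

574

r\c   0   1   2   3   4   5   6
  0   1   1   1   1   1   1   1
  1   1   2   3   4   5   6   7
  2   1   3   6   0   5  11  18
  3   1   4  10  10  15  26  44
  4   1   5  15  25  40  66 110
  5   1   6  21  46  86 152 262
  6   1   7  28  74 160 312 574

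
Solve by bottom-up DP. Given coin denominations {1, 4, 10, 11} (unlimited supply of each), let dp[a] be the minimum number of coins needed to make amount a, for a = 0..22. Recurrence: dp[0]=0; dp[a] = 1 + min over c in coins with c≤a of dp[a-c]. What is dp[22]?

2

 a  0  1  2  3  4  5  6  7  8  9 10 11 12 13 14 15 16 17 18 19 20 21 22
dp  0  1  2  3  1  2  3  4  2  3  1  1  2  3  2  2  3  4  3  3  2  2  2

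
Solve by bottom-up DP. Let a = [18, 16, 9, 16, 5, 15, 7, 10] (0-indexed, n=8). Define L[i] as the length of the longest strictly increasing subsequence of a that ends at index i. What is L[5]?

   i    0    1    2    3    4    5    6    7
a[i]   18   16    9   16    5   15    7   10
L[i]    1    1    1    2    1    2    2    3

2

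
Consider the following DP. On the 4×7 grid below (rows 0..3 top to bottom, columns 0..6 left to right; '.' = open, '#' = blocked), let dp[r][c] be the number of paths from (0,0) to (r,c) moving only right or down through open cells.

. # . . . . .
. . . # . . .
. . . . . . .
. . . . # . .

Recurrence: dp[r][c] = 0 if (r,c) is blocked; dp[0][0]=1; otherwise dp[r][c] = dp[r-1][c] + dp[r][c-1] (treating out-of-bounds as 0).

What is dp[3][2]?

6

r\c   0   1   2   3   4   5   6
  0   1   0   0   0   0   0   0
  1   1   1   1   0   0   0   0
  2   1   2   3   3   3   3   3
  3   1   3   6   9   0   3   6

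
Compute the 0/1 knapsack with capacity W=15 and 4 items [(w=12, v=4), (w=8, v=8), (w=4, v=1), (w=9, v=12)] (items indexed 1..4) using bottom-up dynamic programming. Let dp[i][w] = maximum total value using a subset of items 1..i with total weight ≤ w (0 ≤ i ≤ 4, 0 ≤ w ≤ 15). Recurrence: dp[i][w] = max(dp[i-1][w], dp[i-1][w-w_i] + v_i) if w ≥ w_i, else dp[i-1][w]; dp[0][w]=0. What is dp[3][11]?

i\w   0   1   2   3   4   5   6   7   8   9  10  11  12  13  14  15
  0   0   0   0   0   0   0   0   0   0   0   0   0   0   0   0   0
  1   0   0   0   0   0   0   0   0   0   0   0   0   4   4   4   4
  2   0   0   0   0   0   0   0   0   8   8   8   8   8   8   8   8
  3   0   0   0   0   1   1   1   1   8   8   8   8   9   9   9   9
  4   0   0   0   0   1   1   1   1   8  12  12  12  12  13  13  13

8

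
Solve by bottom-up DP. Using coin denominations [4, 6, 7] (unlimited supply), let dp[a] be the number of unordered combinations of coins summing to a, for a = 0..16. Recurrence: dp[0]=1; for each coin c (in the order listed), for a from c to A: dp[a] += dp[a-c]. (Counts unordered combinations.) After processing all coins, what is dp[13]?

after  coin     0     1     2     3     4     5     6     7     8     9    10    11    12    13    14    15    16
          4     1     0     0     0     1     0     0     0     1     0     0     0     1     0     0     0     1
          6     1     0     0     0     1     0     1     0     1     0     1     0     2     0     1     0     2
          7     1     0     0     0     1     0     1     1     1     0     1     1     2     1     2     1     2

1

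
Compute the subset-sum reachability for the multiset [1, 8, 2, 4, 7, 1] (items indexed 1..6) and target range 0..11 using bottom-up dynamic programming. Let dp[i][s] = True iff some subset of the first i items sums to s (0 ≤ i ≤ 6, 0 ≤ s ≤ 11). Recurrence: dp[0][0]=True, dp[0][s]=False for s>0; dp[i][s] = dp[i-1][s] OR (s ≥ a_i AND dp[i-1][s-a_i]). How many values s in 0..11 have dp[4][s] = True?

12

i\s   0   1   2   3   4   5   6   7   8   9  10  11
  0   T   F   F   F   F   F   F   F   F   F   F   F
  1   T   T   F   F   F   F   F   F   F   F   F   F
  2   T   T   F   F   F   F   F   F   T   T   F   F
  3   T   T   T   T   F   F   F   F   T   T   T   T
  4   T   T   T   T   T   T   T   T   T   T   T   T
  5   T   T   T   T   T   T   T   T   T   T   T   T
  6   T   T   T   T   T   T   T   T   T   T   T   T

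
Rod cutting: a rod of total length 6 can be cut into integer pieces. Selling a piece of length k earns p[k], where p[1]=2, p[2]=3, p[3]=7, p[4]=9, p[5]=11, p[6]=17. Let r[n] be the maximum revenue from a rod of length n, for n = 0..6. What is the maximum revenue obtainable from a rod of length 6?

17

   n    0    1    2    3    4    5    6
r[n]    0    2    4    7    9   11   17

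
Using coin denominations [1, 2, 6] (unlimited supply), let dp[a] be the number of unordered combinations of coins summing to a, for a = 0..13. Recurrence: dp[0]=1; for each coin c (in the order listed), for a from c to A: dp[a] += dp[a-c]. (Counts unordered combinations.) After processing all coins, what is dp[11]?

9

after  coin     0     1     2     3     4     5     6     7     8     9    10    11    12    13
          1     1     1     1     1     1     1     1     1     1     1     1     1     1     1
          2     1     1     2     2     3     3     4     4     5     5     6     6     7     7
          6     1     1     2     2     3     3     5     5     7     7     9     9    12    12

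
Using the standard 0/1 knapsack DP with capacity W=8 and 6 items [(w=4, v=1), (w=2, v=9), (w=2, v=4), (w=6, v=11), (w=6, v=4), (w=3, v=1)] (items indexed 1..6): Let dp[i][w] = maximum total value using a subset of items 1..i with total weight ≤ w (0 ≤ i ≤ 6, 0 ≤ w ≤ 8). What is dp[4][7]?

i\w   0   1   2   3   4   5   6   7   8
  0   0   0   0   0   0   0   0   0   0
  1   0   0   0   0   1   1   1   1   1
  2   0   0   9   9   9   9  10  10  10
  3   0   0   9   9  13  13  13  13  14
  4   0   0   9   9  13  13  13  13  20
  5   0   0   9   9  13  13  13  13  20
  6   0   0   9   9  13  13  13  14  20

13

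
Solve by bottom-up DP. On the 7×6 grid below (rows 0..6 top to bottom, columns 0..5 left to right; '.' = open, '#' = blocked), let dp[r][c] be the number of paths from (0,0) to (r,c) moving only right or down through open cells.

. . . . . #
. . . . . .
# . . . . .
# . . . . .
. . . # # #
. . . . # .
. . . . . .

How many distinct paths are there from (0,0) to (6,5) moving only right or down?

24

r\c   0   1   2   3   4   5
  0   1   1   1   1   1   0
  1   1   2   3   4   5   5
  2   0   2   5   9  14  19
  3   0   2   7  16  30  49
  4   0   2   9   0   0   0
  5   0   2  11  11   0   0
  6   0   2  13  24  24  24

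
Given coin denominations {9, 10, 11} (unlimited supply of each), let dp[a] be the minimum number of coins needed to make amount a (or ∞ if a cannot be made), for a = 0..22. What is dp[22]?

2

 a  0  1  2  3  4  5  6  7  8  9 10 11 12 13 14 15 16 17 18 19 20 21 22
dp  0  -  -  -  -  -  -  -  -  1  1  1  -  -  -  -  -  -  2  2  2  2  2
(- denotes ∞ / unreachable)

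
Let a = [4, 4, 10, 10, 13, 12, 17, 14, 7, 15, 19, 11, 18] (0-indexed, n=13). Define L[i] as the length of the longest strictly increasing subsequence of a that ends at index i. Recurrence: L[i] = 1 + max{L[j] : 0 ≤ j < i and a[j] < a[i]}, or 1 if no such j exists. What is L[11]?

   i    0    1    2    3    4    5    6    7    8    9   10   11   12
a[i]    4    4   10   10   13   12   17   14    7   15   19   11   18
L[i]    1    1    2    2    3    3    4    4    2    5    6    3    6

3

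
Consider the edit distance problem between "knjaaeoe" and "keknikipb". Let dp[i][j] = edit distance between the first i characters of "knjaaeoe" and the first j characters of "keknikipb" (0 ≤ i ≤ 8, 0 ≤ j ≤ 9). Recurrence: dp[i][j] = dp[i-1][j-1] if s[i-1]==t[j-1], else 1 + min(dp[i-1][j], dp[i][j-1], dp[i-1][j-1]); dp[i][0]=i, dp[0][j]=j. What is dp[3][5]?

   ''  k  e  k  n  i  k  i  p  b
''  0  1  2  3  4  5  6  7  8  9
 k  1  0  1  2  3  4  5  6  7  8
 n  2  1  1  2  2  3  4  5  6  7
 j  3  2  2  2  3  3  4  5  6  7
 a  4  3  3  3  3  4  4  5  6  7
 a  5  4  4  4  4  4  5  5  6  7
 e  6  5  4  5  5  5  5  6  6  7
 o  7  6  5  5  6  6  6  6  7  7
 e  8  7  6  6  6  7  7  7  7  8

3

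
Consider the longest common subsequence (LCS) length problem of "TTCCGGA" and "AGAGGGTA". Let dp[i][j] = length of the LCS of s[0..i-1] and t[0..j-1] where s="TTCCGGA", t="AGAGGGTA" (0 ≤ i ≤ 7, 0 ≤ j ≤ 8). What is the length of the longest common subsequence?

   ''  A  G  A  G  G  G  T  A
''  0  0  0  0  0  0  0  0  0
 T  0  0  0  0  0  0  0  1  1
 T  0  0  0  0  0  0  0  1  1
 C  0  0  0  0  0  0  0  1  1
 C  0  0  0  0  0  0  0  1  1
 G  0  0  1  1  1  1  1  1  1
 G  0  0  1  1  2  2  2  2  2
 A  0  1  1  2  2  2  2  2  3

3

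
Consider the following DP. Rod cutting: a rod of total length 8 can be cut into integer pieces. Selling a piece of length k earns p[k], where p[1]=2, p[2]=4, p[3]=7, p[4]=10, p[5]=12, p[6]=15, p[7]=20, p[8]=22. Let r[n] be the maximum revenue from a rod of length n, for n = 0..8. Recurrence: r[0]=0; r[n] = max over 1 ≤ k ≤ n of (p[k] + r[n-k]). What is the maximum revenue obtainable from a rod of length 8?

22

   n    0    1    2    3    4    5    6    7    8
r[n]    0    2    4    7   10   12   15   20   22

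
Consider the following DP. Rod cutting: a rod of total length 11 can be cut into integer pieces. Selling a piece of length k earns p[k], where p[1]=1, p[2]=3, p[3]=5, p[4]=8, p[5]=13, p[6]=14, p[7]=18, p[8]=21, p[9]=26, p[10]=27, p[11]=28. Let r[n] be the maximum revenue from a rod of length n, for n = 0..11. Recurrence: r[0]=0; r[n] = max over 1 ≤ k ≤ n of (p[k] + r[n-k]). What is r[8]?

   n    0    1    2    3    4    5    6    7    8    9   10   11
r[n]    0    1    3    5    8   13   14   18   21   26   27   29

21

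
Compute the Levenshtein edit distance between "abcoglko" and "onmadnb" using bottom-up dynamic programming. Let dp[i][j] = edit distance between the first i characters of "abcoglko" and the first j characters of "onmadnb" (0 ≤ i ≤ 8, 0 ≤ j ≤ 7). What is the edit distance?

8

   ''  o  n  m  a  d  n  b
''  0  1  2  3  4  5  6  7
 a  1  1  2  3  3  4  5  6
 b  2  2  2  3  4  4  5  5
 c  3  3  3  3  4  5  5  6
 o  4  3  4  4  4  5  6  6
 g  5  4  4  5  5  5  6  7
 l  6  5  5  5  6  6  6  7
 k  7  6  6  6  6  7  7  7
 o  8  7  7  7  7  7  8  8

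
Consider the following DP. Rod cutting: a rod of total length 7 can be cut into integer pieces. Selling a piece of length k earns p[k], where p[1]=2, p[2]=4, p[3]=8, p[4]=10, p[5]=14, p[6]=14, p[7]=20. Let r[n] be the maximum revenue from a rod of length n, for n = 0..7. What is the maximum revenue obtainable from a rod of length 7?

   n    0    1    2    3    4    5    6    7
r[n]    0    2    4    8   10   14   16   20

20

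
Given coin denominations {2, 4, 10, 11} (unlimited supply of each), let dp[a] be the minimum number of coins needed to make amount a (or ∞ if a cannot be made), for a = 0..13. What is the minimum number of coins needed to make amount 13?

2

 a  0  1  2  3  4  5  6  7  8  9 10 11 12 13
dp  0  -  1  -  1  -  2  -  2  -  1  1  2  2
(- denotes ∞ / unreachable)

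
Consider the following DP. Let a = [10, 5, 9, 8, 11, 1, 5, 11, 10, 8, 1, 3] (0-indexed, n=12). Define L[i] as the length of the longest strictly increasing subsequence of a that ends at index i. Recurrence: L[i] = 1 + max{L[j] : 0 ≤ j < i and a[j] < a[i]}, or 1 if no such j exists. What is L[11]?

2

   i    0    1    2    3    4    5    6    7    8    9   10   11
a[i]   10    5    9    8   11    1    5   11   10    8    1    3
L[i]    1    1    2    2    3    1    2    3    3    3    1    2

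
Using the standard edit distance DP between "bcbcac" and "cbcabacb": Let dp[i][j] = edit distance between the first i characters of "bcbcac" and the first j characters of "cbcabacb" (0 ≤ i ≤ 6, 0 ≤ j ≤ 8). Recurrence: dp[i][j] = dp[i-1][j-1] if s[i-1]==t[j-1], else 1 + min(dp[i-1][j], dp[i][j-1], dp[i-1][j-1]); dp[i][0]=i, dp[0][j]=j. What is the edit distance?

4

   ''  c  b  c  a  b  a  c  b
''  0  1  2  3  4  5  6  7  8
 b  1  1  1  2  3  4  5  6  7
 c  2  1  2  1  2  3  4  5  6
 b  3  2  1  2  2  2  3  4  5
 c  4  3  2  1  2  3  3  3  4
 a  5  4  3  2  1  2  3  4  4
 c  6  5  4  3  2  2  3  3  4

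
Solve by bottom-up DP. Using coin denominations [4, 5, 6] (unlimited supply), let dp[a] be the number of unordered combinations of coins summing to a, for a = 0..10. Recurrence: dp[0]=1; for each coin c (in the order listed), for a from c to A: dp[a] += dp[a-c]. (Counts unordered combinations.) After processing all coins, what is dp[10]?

after  coin     0     1     2     3     4     5     6     7     8     9    10
          4     1     0     0     0     1     0     0     0     1     0     0
          5     1     0     0     0     1     1     0     0     1     1     1
          6     1     0     0     0     1     1     1     0     1     1     2

2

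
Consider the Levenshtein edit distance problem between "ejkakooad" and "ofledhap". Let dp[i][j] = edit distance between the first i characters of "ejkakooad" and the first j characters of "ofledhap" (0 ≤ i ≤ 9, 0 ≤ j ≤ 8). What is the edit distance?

   ''  o  f  l  e  d  h  a  p
''  0  1  2  3  4  5  6  7  8
 e  1  1  2  3  3  4  5  6  7
 j  2  2  2  3  4  4  5  6  7
 k  3  3  3  3  4  5  5  6  7
 a  4  4  4  4  4  5  6  5  6
 k  5  5  5  5  5  5  6  6  6
 o  6  5  6  6  6  6  6  7  7
 o  7  6  6  7  7  7  7  7  8
 a  8  7  7  7  8  8  8  7  8
 d  9  8  8  8  8  8  9  8  8

8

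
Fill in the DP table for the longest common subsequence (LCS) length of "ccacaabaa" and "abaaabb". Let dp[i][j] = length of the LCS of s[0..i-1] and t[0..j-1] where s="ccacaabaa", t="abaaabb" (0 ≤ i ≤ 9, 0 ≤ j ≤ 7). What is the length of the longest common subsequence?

4

   ''  a  b  a  a  a  b  b
''  0  0  0  0  0  0  0  0
 c  0  0  0  0  0  0  0  0
 c  0  0  0  0  0  0  0  0
 a  0  1  1  1  1  1  1  1
 c  0  1  1  1  1  1  1  1
 a  0  1  1  2  2  2  2  2
 a  0  1  1  2  3  3  3  3
 b  0  1  2  2  3  3  4  4
 a  0  1  2  3  3  4  4  4
 a  0  1  2  3  4  4  4  4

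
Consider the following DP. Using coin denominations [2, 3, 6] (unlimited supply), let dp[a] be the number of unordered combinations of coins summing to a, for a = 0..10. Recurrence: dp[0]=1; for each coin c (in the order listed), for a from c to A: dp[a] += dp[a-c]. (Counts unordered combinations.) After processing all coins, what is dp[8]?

after  coin     0     1     2     3     4     5     6     7     8     9    10
          2     1     0     1     0     1     0     1     0     1     0     1
          3     1     0     1     1     1     1     2     1     2     2     2
          6     1     0     1     1     1     1     3     1     3     3     3

3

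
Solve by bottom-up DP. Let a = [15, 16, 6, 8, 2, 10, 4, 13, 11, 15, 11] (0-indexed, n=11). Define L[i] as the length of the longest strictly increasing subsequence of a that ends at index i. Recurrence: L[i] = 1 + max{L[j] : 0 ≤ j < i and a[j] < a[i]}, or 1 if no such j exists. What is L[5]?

   i    0    1    2    3    4    5    6    7    8    9   10
a[i]   15   16    6    8    2   10    4   13   11   15   11
L[i]    1    2    1    2    1    3    2    4    4    5    4

3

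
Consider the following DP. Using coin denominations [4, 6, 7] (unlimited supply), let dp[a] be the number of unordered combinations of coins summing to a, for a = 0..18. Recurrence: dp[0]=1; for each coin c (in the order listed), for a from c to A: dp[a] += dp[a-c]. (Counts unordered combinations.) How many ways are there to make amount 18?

after  coin     0     1     2     3     4     5     6     7     8     9    10    11    12    13    14    15    16    17    18
          4     1     0     0     0     1     0     0     0     1     0     0     0     1     0     0     0     1     0     0
          6     1     0     0     0     1     0     1     0     1     0     1     0     2     0     1     0     2     0     2
          7     1     0     0     0     1     0     1     1     1     0     1     1     2     1     2     1     2     1     3

3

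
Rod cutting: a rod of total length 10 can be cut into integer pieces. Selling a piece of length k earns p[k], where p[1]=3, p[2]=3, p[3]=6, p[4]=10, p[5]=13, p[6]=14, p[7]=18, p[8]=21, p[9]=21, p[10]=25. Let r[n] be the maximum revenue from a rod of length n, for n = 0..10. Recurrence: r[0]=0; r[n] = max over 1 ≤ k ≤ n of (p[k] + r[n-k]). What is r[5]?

15

   n    0    1    2    3    4    5    6    7    8    9   10
r[n]    0    3    6    9   12   15   18   21   24   27   30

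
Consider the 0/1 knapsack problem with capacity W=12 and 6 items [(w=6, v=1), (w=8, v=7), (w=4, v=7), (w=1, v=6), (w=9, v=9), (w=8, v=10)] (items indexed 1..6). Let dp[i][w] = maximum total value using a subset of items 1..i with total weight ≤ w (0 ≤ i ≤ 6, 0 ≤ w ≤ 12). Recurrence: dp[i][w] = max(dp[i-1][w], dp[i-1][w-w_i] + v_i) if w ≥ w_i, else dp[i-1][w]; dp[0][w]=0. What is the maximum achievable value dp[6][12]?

i\w   0   1   2   3   4   5   6   7   8   9  10  11  12
  0   0   0   0   0   0   0   0   0   0   0   0   0   0
  1   0   0   0   0   0   0   1   1   1   1   1   1   1
  2   0   0   0   0   0   0   1   1   7   7   7   7   7
  3   0   0   0   0   7   7   7   7   7   7   8   8  14
  4   0   6   6   6   7  13  13  13  13  13  13  14  14
  5   0   6   6   6   7  13  13  13  13  13  15  15  15
  6   0   6   6   6   7  13  13  13  13  16  16  16  17

17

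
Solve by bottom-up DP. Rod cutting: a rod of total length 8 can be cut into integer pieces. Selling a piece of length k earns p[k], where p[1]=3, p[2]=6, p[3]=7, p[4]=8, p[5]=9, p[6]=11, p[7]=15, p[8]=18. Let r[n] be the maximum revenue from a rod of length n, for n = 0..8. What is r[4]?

   n    0    1    2    3    4    5    6    7    8
r[n]    0    3    6    9   12   15   18   21   24

12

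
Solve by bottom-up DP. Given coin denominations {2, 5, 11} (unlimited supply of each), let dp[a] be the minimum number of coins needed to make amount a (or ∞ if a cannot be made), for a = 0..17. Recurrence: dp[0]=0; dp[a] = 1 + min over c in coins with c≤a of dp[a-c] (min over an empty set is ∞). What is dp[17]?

4

 a  0  1  2  3  4  5  6  7  8  9 10 11 12 13 14 15 16 17
dp  0  -  1  -  2  1  3  2  4  3  2  1  3  2  4  3  2  4
(- denotes ∞ / unreachable)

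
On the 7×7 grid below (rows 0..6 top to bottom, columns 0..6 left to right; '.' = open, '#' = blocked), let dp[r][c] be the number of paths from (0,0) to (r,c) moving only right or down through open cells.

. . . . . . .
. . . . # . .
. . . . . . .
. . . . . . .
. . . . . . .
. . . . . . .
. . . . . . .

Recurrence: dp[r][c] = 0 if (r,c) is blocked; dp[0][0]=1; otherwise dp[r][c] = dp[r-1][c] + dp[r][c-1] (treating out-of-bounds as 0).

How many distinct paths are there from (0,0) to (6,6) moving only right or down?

819

r\c   0   1   2   3   4   5   6
  0   1   1   1   1   1   1   1
  1   1   2   3   4   0   1   2
  2   1   3   6  10  10  11  13
  3   1   4  10  20  30  41  54
  4   1   5  15  35  65 106 160
  5   1   6  21  56 121 227 387
  6   1   7  28  84 205 432 819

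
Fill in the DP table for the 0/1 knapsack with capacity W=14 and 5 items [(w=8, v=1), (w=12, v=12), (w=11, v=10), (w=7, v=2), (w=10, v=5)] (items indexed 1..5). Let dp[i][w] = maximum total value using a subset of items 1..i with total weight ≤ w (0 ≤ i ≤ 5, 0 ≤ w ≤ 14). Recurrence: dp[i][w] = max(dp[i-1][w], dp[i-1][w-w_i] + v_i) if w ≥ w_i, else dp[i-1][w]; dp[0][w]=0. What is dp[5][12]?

i\w   0   1   2   3   4   5   6   7   8   9  10  11  12  13  14
  0   0   0   0   0   0   0   0   0   0   0   0   0   0   0   0
  1   0   0   0   0   0   0   0   0   1   1   1   1   1   1   1
  2   0   0   0   0   0   0   0   0   1   1   1   1  12  12  12
  3   0   0   0   0   0   0   0   0   1   1   1  10  12  12  12
  4   0   0   0   0   0   0   0   2   2   2   2  10  12  12  12
  5   0   0   0   0   0   0   0   2   2   2   5  10  12  12  12

12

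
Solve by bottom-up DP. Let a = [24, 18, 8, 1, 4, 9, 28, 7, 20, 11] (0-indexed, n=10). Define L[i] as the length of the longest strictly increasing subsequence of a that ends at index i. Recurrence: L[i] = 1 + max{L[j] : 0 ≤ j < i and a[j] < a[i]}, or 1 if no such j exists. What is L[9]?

4

   i    0    1    2    3    4    5    6    7    8    9
a[i]   24   18    8    1    4    9   28    7   20   11
L[i]    1    1    1    1    2    3    4    3    4    4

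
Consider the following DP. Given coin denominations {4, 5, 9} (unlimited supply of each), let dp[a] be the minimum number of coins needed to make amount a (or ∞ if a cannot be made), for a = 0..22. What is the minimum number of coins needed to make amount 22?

3

 a  0  1  2  3  4  5  6  7  8  9 10 11 12 13 14 15 16 17 18 19 20 21 22
dp  0  -  -  -  1  1  -  -  2  1  2  -  3  2  2  3  4  3  2  3  4  4  3
(- denotes ∞ / unreachable)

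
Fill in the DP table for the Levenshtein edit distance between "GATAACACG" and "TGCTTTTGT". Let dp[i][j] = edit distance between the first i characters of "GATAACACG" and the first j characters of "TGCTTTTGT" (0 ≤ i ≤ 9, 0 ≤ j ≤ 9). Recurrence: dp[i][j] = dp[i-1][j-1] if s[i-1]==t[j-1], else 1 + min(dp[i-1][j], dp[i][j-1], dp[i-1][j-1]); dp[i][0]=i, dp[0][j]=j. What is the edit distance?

   ''  T  G  C  T  T  T  T  G  T
''  0  1  2  3  4  5  6  7  8  9
 G  1  1  1  2  3  4  5  6  7  8
 A  2  2  2  2  3  4  5  6  7  8
 T  3  2  3  3  2  3  4  5  6  7
 A  4  3  3  4  3  3  4  5  6  7
 A  5  4  4  4  4  4  4  5  6  7
 C  6  5  5  4  5  5  5  5  6  7
 A  7  6  6  5  5  6  6  6  6  7
 C  8  7  7  6  6  6  7  7  7  7
 G  9  8  7  7  7  7  7  8  7  8

8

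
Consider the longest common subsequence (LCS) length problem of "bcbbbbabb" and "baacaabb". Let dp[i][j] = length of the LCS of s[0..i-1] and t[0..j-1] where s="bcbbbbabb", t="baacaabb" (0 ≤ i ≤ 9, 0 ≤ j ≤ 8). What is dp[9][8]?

   ''  b  a  a  c  a  a  b  b
''  0  0  0  0  0  0  0  0  0
 b  0  1  1  1  1  1  1  1  1
 c  0  1  1  1  2  2  2  2  2
 b  0  1  1  1  2  2  2  3  3
 b  0  1  1  1  2  2  2  3  4
 b  0  1  1  1  2  2  2  3  4
 b  0  1  1  1  2  2  2  3  4
 a  0  1  2  2  2  3  3  3  4
 b  0  1  2  2  2  3  3  4  4
 b  0  1  2  2  2  3  3  4  5

5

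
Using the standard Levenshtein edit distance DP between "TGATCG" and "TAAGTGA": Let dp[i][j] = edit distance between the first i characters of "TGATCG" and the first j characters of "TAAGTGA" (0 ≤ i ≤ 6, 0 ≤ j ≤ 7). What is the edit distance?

4

   ''  T  A  A  G  T  G  A
''  0  1  2  3  4  5  6  7
 T  1  0  1  2  3  4  5  6
 G  2  1  1  2  2  3  4  5
 A  3  2  1  1  2  3  4  4
 T  4  3  2  2  2  2  3  4
 C  5  4  3  3  3  3  3  4
 G  6  5  4  4  3  4  3  4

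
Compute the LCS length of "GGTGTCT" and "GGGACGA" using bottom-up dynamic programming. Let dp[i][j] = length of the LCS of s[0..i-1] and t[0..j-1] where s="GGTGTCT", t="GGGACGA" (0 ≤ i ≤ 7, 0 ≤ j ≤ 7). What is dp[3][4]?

   ''  G  G  G  A  C  G  A
''  0  0  0  0  0  0  0  0
 G  0  1  1  1  1  1  1  1
 G  0  1  2  2  2  2  2  2
 T  0  1  2  2  2  2  2  2
 G  0  1  2  3  3  3  3  3
 T  0  1  2  3  3  3  3  3
 C  0  1  2  3  3  4  4  4
 T  0  1  2  3  3  4  4  4

2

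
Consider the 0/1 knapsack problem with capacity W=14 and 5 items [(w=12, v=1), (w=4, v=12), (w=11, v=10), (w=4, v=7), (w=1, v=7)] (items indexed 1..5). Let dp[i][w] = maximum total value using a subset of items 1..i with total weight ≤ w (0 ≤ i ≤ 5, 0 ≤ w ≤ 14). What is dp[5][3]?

7

i\w   0   1   2   3   4   5   6   7   8   9  10  11  12  13  14
  0   0   0   0   0   0   0   0   0   0   0   0   0   0   0   0
  1   0   0   0   0   0   0   0   0   0   0   0   0   1   1   1
  2   0   0   0   0  12  12  12  12  12  12  12  12  12  12  12
  3   0   0   0   0  12  12  12  12  12  12  12  12  12  12  12
  4   0   0   0   0  12  12  12  12  19  19  19  19  19  19  19
  5   0   7   7   7  12  19  19  19  19  26  26  26  26  26  26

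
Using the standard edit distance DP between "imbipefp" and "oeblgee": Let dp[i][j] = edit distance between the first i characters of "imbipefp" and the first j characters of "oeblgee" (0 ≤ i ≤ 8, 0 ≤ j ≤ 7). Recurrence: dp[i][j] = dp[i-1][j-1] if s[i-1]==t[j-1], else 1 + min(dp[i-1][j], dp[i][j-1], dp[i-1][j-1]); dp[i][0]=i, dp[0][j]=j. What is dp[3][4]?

3

   ''  o  e  b  l  g  e  e
''  0  1  2  3  4  5  6  7
 i  1  1  2  3  4  5  6  7
 m  2  2  2  3  4  5  6  7
 b  3  3  3  2  3  4  5  6
 i  4  4  4  3  3  4  5  6
 p  5  5  5  4  4  4  5  6
 e  6  6  5  5  5  5  4  5
 f  7  7  6  6  6  6  5  5
 p  8  8  7  7  7  7  6  6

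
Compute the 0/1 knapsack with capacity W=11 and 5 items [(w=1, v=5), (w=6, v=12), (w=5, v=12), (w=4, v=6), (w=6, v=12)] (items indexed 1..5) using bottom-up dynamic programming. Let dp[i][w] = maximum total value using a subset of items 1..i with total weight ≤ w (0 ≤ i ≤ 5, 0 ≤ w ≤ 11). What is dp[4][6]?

17

i\w   0   1   2   3   4   5   6   7   8   9  10  11
  0   0   0   0   0   0   0   0   0   0   0   0   0
  1   0   5   5   5   5   5   5   5   5   5   5   5
  2   0   5   5   5   5   5  12  17  17  17  17  17
  3   0   5   5   5   5  12  17  17  17  17  17  24
  4   0   5   5   5   6  12  17  17  17  18  23  24
  5   0   5   5   5   6  12  17  17  17  18  23  24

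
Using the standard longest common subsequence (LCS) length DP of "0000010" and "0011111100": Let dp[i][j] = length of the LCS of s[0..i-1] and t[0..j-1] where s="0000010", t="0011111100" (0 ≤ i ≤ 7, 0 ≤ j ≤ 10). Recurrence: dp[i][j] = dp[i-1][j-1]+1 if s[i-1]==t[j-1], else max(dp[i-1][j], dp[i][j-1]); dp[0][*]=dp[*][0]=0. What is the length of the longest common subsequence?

   ''  0  0  1  1  1  1  1  1  0  0
''  0  0  0  0  0  0  0  0  0  0  0
 0  0  1  1  1  1  1  1  1  1  1  1
 0  0  1  2  2  2  2  2  2  2  2  2
 0  0  1  2  2  2  2  2  2  2  3  3
 0  0  1  2  2  2  2  2  2  2  3  4
 0  0  1  2  2  2  2  2  2  2  3  4
 1  0  1  2  3  3  3  3  3  3  3  4
 0  0  1  2  3  3  3  3  3  3  4  4

4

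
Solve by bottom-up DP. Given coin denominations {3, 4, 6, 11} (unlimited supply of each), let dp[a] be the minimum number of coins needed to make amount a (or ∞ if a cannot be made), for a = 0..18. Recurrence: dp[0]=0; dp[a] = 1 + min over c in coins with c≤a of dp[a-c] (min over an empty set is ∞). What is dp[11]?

 a  0  1  2  3  4  5  6  7  8  9 10 11 12 13 14 15 16 17 18
dp  0  -  -  1  1  -  1  2  2  2  2  1  2  3  2  2  3  2  3
(- denotes ∞ / unreachable)

1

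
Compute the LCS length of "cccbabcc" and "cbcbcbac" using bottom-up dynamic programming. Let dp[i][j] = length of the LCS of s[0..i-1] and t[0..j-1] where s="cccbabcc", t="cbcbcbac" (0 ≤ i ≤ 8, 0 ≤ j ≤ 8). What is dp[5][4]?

   ''  c  b  c  b  c  b  a  c
''  0  0  0  0  0  0  0  0  0
 c  0  1  1  1  1  1  1  1  1
 c  0  1  1  2  2  2  2  2  2
 c  0  1  1  2  2  3  3  3  3
 b  0  1  2  2  3  3  4  4  4
 a  0  1  2  2  3  3  4  5  5
 b  0  1  2  2  3  3  4  5  5
 c  0  1  2  3  3  4  4  5  6
 c  0  1  2  3  3  4  4  5  6

3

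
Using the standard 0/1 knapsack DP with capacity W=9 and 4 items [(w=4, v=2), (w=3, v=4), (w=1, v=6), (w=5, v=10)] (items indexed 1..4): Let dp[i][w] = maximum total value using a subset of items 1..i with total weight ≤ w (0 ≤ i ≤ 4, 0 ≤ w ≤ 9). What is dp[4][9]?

i\w   0   1   2   3   4   5   6   7   8   9
  0   0   0   0   0   0   0   0   0   0   0
  1   0   0   0   0   2   2   2   2   2   2
  2   0   0   0   4   4   4   4   6   6   6
  3   0   6   6   6  10  10  10  10  12  12
  4   0   6   6   6  10  10  16  16  16  20

20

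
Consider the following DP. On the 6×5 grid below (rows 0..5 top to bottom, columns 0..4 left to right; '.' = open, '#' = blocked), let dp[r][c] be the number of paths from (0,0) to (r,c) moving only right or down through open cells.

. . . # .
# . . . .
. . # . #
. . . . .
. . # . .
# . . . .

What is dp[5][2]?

1

r\c   0   1   2   3   4
  0   1   1   1   0   0
  1   0   1   2   2   2
  2   0   1   0   2   0
  3   0   1   1   3   3
  4   0   1   0   3   6
  5   0   1   1   4  10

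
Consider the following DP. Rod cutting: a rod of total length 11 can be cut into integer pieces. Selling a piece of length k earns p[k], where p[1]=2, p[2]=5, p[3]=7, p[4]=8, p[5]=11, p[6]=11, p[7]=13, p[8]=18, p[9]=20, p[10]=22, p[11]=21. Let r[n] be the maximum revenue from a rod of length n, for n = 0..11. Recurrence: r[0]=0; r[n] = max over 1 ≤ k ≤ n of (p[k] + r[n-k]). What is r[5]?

   n    0    1    2    3    4    5    6    7    8    9   10   11
r[n]    0    2    5    7   10   12   15   17   20   22   25   27

12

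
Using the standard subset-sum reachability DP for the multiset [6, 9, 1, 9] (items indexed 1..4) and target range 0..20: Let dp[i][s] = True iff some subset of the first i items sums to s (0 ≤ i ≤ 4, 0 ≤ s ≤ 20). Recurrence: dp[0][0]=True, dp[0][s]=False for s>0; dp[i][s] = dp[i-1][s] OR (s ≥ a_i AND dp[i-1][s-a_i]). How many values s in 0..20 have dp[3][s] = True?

8

i\s   0   1   2   3   4   5   6   7   8   9  10  11  12  13  14  15  16  17  18  19  20
  0   T   F   F   F   F   F   F   F   F   F   F   F   F   F   F   F   F   F   F   F   F
  1   T   F   F   F   F   F   T   F   F   F   F   F   F   F   F   F   F   F   F   F   F
  2   T   F   F   F   F   F   T   F   F   T   F   F   F   F   F   T   F   F   F   F   F
  3   T   T   F   F   F   F   T   T   F   T   T   F   F   F   F   T   T   F   F   F   F
  4   T   T   F   F   F   F   T   T   F   T   T   F   F   F   F   T   T   F   T   T   F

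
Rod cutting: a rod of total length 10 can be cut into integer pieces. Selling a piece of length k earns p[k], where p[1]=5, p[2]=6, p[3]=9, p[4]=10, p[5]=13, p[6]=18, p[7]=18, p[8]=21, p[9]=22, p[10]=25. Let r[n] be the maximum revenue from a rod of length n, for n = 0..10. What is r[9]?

45

   n    0    1    2    3    4    5    6    7    8    9   10
r[n]    0    5   10   15   20   25   30   35   40   45   50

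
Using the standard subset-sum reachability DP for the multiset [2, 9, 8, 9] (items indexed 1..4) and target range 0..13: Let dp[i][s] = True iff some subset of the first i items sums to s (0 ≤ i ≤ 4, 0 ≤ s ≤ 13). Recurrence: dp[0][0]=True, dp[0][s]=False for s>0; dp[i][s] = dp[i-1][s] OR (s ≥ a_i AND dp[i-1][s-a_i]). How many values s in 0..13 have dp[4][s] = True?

i\s   0   1   2   3   4   5   6   7   8   9  10  11  12  13
  0   T   F   F   F   F   F   F   F   F   F   F   F   F   F
  1   T   F   T   F   F   F   F   F   F   F   F   F   F   F
  2   T   F   T   F   F   F   F   F   F   T   F   T   F   F
  3   T   F   T   F   F   F   F   F   T   T   T   T   F   F
  4   T   F   T   F   F   F   F   F   T   T   T   T   F   F

6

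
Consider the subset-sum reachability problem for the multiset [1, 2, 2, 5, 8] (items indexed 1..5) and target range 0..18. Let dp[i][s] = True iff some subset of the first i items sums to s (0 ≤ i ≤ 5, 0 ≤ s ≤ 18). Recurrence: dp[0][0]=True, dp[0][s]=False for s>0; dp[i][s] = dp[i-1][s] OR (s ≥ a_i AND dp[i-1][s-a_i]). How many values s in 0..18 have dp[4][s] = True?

i\s   0   1   2   3   4   5   6   7   8   9  10  11  12  13  14  15  16  17  18
  0   T   F   F   F   F   F   F   F   F   F   F   F   F   F   F   F   F   F   F
  1   T   T   F   F   F   F   F   F   F   F   F   F   F   F   F   F   F   F   F
  2   T   T   T   T   F   F   F   F   F   F   F   F   F   F   F   F   F   F   F
  3   T   T   T   T   T   T   F   F   F   F   F   F   F   F   F   F   F   F   F
  4   T   T   T   T   T   T   T   T   T   T   T   F   F   F   F   F   F   F   F
  5   T   T   T   T   T   T   T   T   T   T   T   T   T   T   T   T   T   T   T

11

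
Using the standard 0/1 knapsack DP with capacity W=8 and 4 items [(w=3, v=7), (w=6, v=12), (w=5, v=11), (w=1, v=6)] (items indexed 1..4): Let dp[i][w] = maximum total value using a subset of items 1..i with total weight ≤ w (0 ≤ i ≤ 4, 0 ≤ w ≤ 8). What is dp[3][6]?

12

i\w   0   1   2   3   4   5   6   7   8
  0   0   0   0   0   0   0   0   0   0
  1   0   0   0   7   7   7   7   7   7
  2   0   0   0   7   7   7  12  12  12
  3   0   0   0   7   7  11  12  12  18
  4   0   6   6   7  13  13  17  18  18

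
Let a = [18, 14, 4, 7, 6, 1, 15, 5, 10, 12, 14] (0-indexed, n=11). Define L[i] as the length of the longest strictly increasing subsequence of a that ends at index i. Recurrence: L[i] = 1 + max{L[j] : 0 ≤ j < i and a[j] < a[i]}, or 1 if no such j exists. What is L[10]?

5

   i    0    1    2    3    4    5    6    7    8    9   10
a[i]   18   14    4    7    6    1   15    5   10   12   14
L[i]    1    1    1    2    2    1    3    2    3    4    5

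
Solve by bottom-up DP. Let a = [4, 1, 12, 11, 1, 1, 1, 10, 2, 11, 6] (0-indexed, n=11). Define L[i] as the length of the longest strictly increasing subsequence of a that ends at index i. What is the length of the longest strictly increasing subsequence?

   i    0    1    2    3    4    5    6    7    8    9   10
a[i]    4    1   12   11    1    1    1   10    2   11    6
L[i]    1    1    2    2    1    1    1    2    2    3    3

3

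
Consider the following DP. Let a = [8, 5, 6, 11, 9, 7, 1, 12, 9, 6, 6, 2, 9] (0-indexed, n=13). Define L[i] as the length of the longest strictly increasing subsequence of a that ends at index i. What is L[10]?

   i    0    1    2    3    4    5    6    7    8    9   10   11   12
a[i]    8    5    6   11    9    7    1   12    9    6    6    2    9
L[i]    1    1    2    3    3    3    1    4    4    2    2    2    4

2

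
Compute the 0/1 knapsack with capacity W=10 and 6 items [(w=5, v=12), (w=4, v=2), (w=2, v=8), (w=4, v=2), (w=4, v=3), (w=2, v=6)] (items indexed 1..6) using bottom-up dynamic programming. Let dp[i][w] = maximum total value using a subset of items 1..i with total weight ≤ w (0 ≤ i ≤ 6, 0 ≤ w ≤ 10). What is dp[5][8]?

20

i\w   0   1   2   3   4   5   6   7   8   9  10
  0   0   0   0   0   0   0   0   0   0   0   0
  1   0   0   0   0   0  12  12  12  12  12  12
  2   0   0   0   0   2  12  12  12  12  14  14
  3   0   0   8   8   8  12  12  20  20  20  20
  4   0   0   8   8   8  12  12  20  20  20  20
  5   0   0   8   8   8  12  12  20  20  20  20
  6   0   0   8   8  14  14  14  20  20  26  26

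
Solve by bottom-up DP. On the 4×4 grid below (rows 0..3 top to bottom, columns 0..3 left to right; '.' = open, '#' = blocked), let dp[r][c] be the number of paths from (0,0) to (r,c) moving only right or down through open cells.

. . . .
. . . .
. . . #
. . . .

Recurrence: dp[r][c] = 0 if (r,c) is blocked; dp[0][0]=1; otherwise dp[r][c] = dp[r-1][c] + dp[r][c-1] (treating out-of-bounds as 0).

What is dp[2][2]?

6

r\c   0   1   2   3
  0   1   1   1   1
  1   1   2   3   4
  2   1   3   6   0
  3   1   4  10  10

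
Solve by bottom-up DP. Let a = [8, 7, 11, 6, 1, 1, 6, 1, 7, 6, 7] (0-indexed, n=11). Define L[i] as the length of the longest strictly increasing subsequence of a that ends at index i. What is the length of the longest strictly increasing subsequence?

   i    0    1    2    3    4    5    6    7    8    9   10
a[i]    8    7   11    6    1    1    6    1    7    6    7
L[i]    1    1    2    1    1    1    2    1    3    2    3

3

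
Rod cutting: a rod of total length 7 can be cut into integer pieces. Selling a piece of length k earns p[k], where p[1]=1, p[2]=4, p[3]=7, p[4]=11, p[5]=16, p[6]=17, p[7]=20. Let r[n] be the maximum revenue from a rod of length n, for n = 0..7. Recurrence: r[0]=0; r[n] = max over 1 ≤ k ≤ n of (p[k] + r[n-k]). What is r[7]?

   n    0    1    2    3    4    5    6    7
r[n]    0    1    4    7   11   16   17   20

20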